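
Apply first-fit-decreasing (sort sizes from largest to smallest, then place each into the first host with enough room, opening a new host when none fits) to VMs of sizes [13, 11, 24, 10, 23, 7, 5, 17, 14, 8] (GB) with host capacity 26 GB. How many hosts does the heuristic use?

Sorted descending: 24, 23, 17, 14, 13, 11, 10, 8, 7, 5.
  24 → host 1 (new)  [load 24/26]
  23 → host 2 (new)  [load 23/26]
  17 → host 3 (new)  [load 17/26]
  14 → host 4 (new)  [load 14/26]
  13 → host 5 (new)  [load 13/26]
  11 → host 4  [load 25/26]
  10 → host 5  [load 23/26]
  8 → host 3  [load 25/26]
  7 → host 6 (new)  [load 7/26]
  5 → host 6  [load 12/26]
6 hosts opened.

6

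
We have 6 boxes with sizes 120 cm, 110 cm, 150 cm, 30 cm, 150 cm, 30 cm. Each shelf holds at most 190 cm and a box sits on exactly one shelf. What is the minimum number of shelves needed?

Total = 150 + 150 + 120 + 110 + 30 + 30 = 590 cm.
Lower bound: ⌈590/190⌉ = 4 shelves.
A packing using 4 shelves:
  shelf 1: 150 + 30 = 180
  shelf 2: 150 + 30 = 180
  shelf 3: 120 = 120
  shelf 4: 110 = 110
This matches the lower bound, so 4 is optimal.

4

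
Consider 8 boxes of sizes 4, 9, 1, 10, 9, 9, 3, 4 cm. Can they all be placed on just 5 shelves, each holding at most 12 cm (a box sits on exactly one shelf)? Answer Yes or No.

Yes

A valid assignment using 5 shelves:
  shelf 1: 10 + 1 = 11
  shelf 2: 9 + 3 = 12
  shelf 3: 9 = 9
  shelf 4: 9 = 9
  shelf 5: 4 + 4 = 8
Every load is within 12 cm, so 5 shelves suffice.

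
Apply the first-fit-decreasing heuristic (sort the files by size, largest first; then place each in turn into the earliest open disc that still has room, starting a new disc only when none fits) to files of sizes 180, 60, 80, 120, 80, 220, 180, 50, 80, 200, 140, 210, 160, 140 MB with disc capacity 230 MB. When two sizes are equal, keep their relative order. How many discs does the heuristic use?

Sorted descending: 220, 210, 200, 180, 180, 160, 140, 140, 120, 80, 80, 80, 60, 50.
  220 → disc 1 (new)  [load 220/230]
  210 → disc 2 (new)  [load 210/230]
  200 → disc 3 (new)  [load 200/230]
  180 → disc 4 (new)  [load 180/230]
  180 → disc 5 (new)  [load 180/230]
  160 → disc 6 (new)  [load 160/230]
  140 → disc 7 (new)  [load 140/230]
  140 → disc 8 (new)  [load 140/230]
  120 → disc 9 (new)  [load 120/230]
  80 → disc 7  [load 220/230]
  80 → disc 8  [load 220/230]
  80 → disc 9  [load 200/230]
  60 → disc 6  [load 220/230]
  50 → disc 4  [load 230/230]
9 discs opened.

9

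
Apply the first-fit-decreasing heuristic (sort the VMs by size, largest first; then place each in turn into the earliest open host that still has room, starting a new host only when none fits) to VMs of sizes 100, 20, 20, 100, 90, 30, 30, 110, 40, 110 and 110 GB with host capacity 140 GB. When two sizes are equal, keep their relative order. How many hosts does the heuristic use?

Sorted descending: 110, 110, 110, 100, 100, 90, 40, 30, 30, 20, 20.
  110 → host 1 (new)  [load 110/140]
  110 → host 2 (new)  [load 110/140]
  110 → host 3 (new)  [load 110/140]
  100 → host 4 (new)  [load 100/140]
  100 → host 5 (new)  [load 100/140]
  90 → host 6 (new)  [load 90/140]
  40 → host 4  [load 140/140]
  30 → host 1  [load 140/140]
  30 → host 2  [load 140/140]
  20 → host 3  [load 130/140]
  20 → host 5  [load 120/140]
6 hosts opened.

6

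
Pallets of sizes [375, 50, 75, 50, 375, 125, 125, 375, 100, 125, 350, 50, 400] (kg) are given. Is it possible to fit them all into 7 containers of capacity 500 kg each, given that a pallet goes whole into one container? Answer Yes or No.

Yes

A valid assignment using 6 containers:
  container 1: 400 + 100 = 500
  container 2: 375 + 125 = 500
  container 3: 375 + 125 = 500
  container 4: 375 + 125 = 500
  container 5: 350 + 75 + 50 = 475
  container 6: 50 + 50 = 100
That uses only 6 ≤ 7, so 7 containers are enough.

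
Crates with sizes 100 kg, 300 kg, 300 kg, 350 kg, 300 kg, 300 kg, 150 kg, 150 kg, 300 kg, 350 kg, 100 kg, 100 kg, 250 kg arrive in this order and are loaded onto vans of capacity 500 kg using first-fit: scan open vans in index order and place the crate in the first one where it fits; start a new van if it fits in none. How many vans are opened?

8

  100 → van 1 (new)  [load 100/500]
  300 → van 1  [load 400/500]
  300 → van 2 (new)  [load 300/500]
  350 → van 3 (new)  [load 350/500]
  300 → van 4 (new)  [load 300/500]
  300 → van 5 (new)  [load 300/500]
  150 → van 2  [load 450/500]
  150 → van 3  [load 500/500]
  300 → van 6 (new)  [load 300/500]
  350 → van 7 (new)  [load 350/500]
  100 → van 1  [load 500/500]
  100 → van 4  [load 400/500]
  250 → van 8 (new)  [load 250/500]
8 vans opened.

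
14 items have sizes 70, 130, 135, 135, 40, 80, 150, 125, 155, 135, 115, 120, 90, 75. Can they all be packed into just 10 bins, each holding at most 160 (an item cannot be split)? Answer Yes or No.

No

Total = 1555; ⌈1555/160⌉ = 10.
The bound of 10 does not rule out 10, but exhaustive search shows no assignment into 10 bins of capacity 160 exists — the minimum is 11.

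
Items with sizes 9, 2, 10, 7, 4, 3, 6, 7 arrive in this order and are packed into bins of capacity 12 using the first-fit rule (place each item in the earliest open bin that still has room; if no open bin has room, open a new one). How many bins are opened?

  9 → bin 1 (new)  [load 9/12]
  2 → bin 1  [load 11/12]
  10 → bin 2 (new)  [load 10/12]
  7 → bin 3 (new)  [load 7/12]
  4 → bin 3  [load 11/12]
  3 → bin 4 (new)  [load 3/12]
  6 → bin 4  [load 9/12]
  7 → bin 5 (new)  [load 7/12]
5 bins opened.

5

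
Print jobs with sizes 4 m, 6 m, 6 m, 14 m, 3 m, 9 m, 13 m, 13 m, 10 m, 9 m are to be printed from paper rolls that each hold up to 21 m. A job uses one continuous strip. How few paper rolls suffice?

5

Total = 14 + 13 + 13 + 10 + 9 + 9 + 6 + 6 + 4 + 3 = 87 m.
Lower bound: ⌈87/21⌉ = 5 paper rolls.
A packing using 5 paper rolls:
  roll 1: 14 + 6 = 20
  roll 2: 13 + 6 = 19
  roll 3: 13 + 4 + 3 = 20
  roll 4: 10 + 9 = 19
  roll 5: 9 = 9
This matches the lower bound, so 5 is optimal.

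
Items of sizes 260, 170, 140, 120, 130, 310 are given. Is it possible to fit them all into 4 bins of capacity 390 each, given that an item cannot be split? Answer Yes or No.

A valid assignment using 4 bins:
  bin 1: 310 = 310
  bin 2: 260 + 130 = 390
  bin 3: 170 + 140 = 310
  bin 4: 120 = 120
Every load is within 390, so 4 bins suffice.

Yes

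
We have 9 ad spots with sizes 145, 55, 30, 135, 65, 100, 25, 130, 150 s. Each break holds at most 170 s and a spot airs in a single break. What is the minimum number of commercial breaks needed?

6

Total = 150 + 145 + 135 + 130 + 100 + 65 + 55 + 30 + 25 = 835 s.
Lower bound: ⌈835/170⌉ = 5 commercial breaks.
A packing using 6 commercial breaks:
  break 1: 150 = 150
  break 2: 145 + 25 = 170
  break 3: 135 + 30 = 165
  break 4: 130 = 130
  break 5: 100 + 65 = 165
  break 6: 55 = 55
No arrangement into 5 commercial breaks stays within capacity, so 6 is optimal.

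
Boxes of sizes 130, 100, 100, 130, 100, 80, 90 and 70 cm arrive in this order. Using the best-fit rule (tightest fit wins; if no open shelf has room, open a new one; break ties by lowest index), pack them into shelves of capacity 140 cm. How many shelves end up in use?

  130 → shelf 1 (new)  [load 130/140]
  100 → shelf 2 (new)  [load 100/140]
  100 → shelf 3 (new)  [load 100/140]
  130 → shelf 4 (new)  [load 130/140]
  100 → shelf 5 (new)  [load 100/140]
  80 → shelf 6 (new)  [load 80/140]
  90 → shelf 7 (new)  [load 90/140]
  70 → shelf 8 (new)  [load 70/140]
8 shelves opened.

8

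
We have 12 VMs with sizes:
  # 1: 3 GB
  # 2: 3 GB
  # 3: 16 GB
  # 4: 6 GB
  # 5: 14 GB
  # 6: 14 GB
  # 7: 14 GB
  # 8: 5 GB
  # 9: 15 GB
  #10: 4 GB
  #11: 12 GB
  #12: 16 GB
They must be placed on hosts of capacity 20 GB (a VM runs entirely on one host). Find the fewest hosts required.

Total = 16 + 16 + 15 + 14 + 14 + 14 + 12 + 6 + 5 + 4 + 3 + 3 = 122 GB.
Lower bound: ⌈122/20⌉ = 7 hosts.
A packing using 7 hosts:
  host 1: 16 + 4 = 20
  host 2: 16 + 3 = 19
  host 3: 15 + 5 = 20
  host 4: 14 + 6 = 20
  host 5: 14 + 3 = 17
  host 6: 14 = 14
  host 7: 12 = 12
This matches the lower bound, so 7 is optimal.

7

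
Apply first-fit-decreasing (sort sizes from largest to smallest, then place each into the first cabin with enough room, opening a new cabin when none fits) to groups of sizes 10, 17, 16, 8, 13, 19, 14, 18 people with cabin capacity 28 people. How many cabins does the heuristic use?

Sorted descending: 19, 18, 17, 16, 14, 13, 10, 8.
  19 → cabin 1 (new)  [load 19/28]
  18 → cabin 2 (new)  [load 18/28]
  17 → cabin 3 (new)  [load 17/28]
  16 → cabin 4 (new)  [load 16/28]
  14 → cabin 5 (new)  [load 14/28]
  13 → cabin 5  [load 27/28]
  10 → cabin 2  [load 28/28]
  8 → cabin 1  [load 27/28]
5 cabins opened.

5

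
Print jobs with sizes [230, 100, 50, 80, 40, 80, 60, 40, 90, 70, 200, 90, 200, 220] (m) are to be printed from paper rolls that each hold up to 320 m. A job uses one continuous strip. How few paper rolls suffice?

Total = 230 + 220 + 200 + 200 + 100 + 90 + 90 + 80 + 80 + 70 + 60 + 50 + 40 + 40 = 1550 m.
Lower bound: ⌈1550/320⌉ = 5 paper rolls.
A packing using 5 paper rolls:
  roll 1: 230 + 90 = 320
  roll 2: 220 + 100 = 320
  roll 3: 200 + 90 = 290
  roll 4: 200 + 80 + 40 = 320
  roll 5: 80 + 70 + 60 + 50 + 40 = 300
This matches the lower bound, so 5 is optimal.

5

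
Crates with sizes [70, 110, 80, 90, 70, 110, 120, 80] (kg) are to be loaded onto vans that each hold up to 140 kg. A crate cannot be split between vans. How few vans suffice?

7

Total = 120 + 110 + 110 + 90 + 80 + 80 + 70 + 70 = 730 kg.
Lower bound: ⌈730/140⌉ = 6 vans.
A packing using 7 vans:
  van 1: 120 = 120
  van 2: 110 = 110
  van 3: 110 = 110
  van 4: 90 = 90
  van 5: 80 = 80
  van 6: 80 = 80
  van 7: 70 + 70 = 140
No arrangement into 6 vans stays within capacity, so 7 is optimal.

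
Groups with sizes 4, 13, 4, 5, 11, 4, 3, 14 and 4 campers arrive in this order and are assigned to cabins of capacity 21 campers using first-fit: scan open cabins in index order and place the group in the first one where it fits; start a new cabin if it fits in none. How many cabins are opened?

  4 → cabin 1 (new)  [load 4/21]
  13 → cabin 1  [load 17/21]
  4 → cabin 1  [load 21/21]
  5 → cabin 2 (new)  [load 5/21]
  11 → cabin 2  [load 16/21]
  4 → cabin 2  [load 20/21]
  3 → cabin 3 (new)  [load 3/21]
  14 → cabin 3  [load 17/21]
  4 → cabin 3  [load 21/21]
3 cabins opened.

3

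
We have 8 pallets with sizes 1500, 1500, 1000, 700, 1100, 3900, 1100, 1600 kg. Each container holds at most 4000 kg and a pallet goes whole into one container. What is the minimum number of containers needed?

Total = 3900 + 1600 + 1500 + 1500 + 1100 + 1100 + 1000 + 700 = 12400 kg.
Lower bound: ⌈12400/4000⌉ = 4 containers.
A packing using 4 containers:
  container 1: 3900 = 3900
  container 2: 1600 + 1500 + 700 = 3800
  container 3: 1500 + 1100 + 1100 = 3700
  container 4: 1000 = 1000
This matches the lower bound, so 4 is optimal.

4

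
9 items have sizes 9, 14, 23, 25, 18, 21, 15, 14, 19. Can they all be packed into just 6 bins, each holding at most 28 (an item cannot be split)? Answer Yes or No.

Total = 158; ⌈158/28⌉ = 6.
The bound of 6 does not rule out 6, but exhaustive search shows no assignment into 6 bins of capacity 28 exists — the minimum is 7.

No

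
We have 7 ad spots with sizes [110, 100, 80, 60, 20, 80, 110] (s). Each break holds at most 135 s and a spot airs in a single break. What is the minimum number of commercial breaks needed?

6

Total = 110 + 110 + 100 + 80 + 80 + 60 + 20 = 560 s.
Lower bound: ⌈560/135⌉ = 5 commercial breaks.
A packing using 6 commercial breaks:
  break 1: 110 + 20 = 130
  break 2: 110 = 110
  break 3: 100 = 100
  break 4: 80 = 80
  break 5: 80 = 80
  break 6: 60 = 60
No arrangement into 5 commercial breaks stays within capacity, so 6 is optimal.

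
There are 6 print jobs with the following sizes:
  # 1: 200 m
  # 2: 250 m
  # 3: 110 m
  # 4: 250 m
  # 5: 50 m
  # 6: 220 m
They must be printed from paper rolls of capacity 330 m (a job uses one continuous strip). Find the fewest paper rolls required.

4

Total = 250 + 250 + 220 + 200 + 110 + 50 = 1080 m.
Lower bound: ⌈1080/330⌉ = 4 paper rolls.
A packing using 4 paper rolls:
  roll 1: 250 + 50 = 300
  roll 2: 250 = 250
  roll 3: 220 + 110 = 330
  roll 4: 200 = 200
This matches the lower bound, so 4 is optimal.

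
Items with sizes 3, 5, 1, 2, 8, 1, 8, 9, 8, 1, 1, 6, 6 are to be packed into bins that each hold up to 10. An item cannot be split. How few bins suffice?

Total = 9 + 8 + 8 + 8 + 6 + 6 + 5 + 3 + 2 + 1 + 1 + 1 + 1 = 59.
Lower bound: ⌈59/10⌉ = 6 bins.
A packing using 7 bins:
  bin 1: 9 + 1 = 10
  bin 2: 8 + 2 = 10
  bin 3: 8 + 1 + 1 = 10
  bin 4: 8 + 1 = 9
  bin 5: 6 + 3 = 9
  bin 6: 6 = 6
  bin 7: 5 = 5
No arrangement into 6 bins stays within capacity, so 7 is optimal.

7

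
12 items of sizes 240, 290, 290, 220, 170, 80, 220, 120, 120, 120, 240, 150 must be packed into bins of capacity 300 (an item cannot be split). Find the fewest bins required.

9

Total = 290 + 290 + 240 + 240 + 220 + 220 + 170 + 150 + 120 + 120 + 120 + 80 = 2260.
Lower bound: ⌈2260/300⌉ = 8 bins.
A packing using 9 bins:
  bin 1: 290 = 290
  bin 2: 290 = 290
  bin 3: 240 = 240
  bin 4: 240 = 240
  bin 5: 220 + 80 = 300
  bin 6: 220 = 220
  bin 7: 170 + 120 = 290
  bin 8: 150 + 120 = 270
  bin 9: 120 = 120
No arrangement into 8 bins stays within capacity, so 9 is optimal.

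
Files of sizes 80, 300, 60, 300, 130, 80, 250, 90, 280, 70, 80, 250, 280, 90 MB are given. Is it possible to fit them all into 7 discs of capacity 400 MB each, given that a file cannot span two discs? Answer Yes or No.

Yes

A valid assignment using 7 discs:
  disc 1: 300 + 90 = 390
  disc 2: 300 + 90 = 390
  disc 3: 280 + 80 = 360
  disc 4: 280 + 80 = 360
  disc 5: 250 + 130 = 380
  disc 6: 250 + 80 + 70 = 400
  disc 7: 60 = 60
Every load is within 400 MB, so 7 discs suffice.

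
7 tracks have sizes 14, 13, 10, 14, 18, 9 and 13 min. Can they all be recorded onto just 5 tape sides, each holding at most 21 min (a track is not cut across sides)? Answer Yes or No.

No

Total = 91 min; ⌈91/21⌉ = 5.
The bound of 5 does not rule out 5, but exhaustive search shows no assignment into 5 tape sides of capacity 21 min exists — the minimum is 6.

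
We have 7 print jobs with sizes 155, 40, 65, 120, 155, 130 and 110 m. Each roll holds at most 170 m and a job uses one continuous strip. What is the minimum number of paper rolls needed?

6

Total = 155 + 155 + 130 + 120 + 110 + 65 + 40 = 775 m.
Lower bound: ⌈775/170⌉ = 5 paper rolls.
A packing using 6 paper rolls:
  roll 1: 155 = 155
  roll 2: 155 = 155
  roll 3: 130 + 40 = 170
  roll 4: 120 = 120
  roll 5: 110 = 110
  roll 6: 65 = 65
No arrangement into 5 paper rolls stays within capacity, so 6 is optimal.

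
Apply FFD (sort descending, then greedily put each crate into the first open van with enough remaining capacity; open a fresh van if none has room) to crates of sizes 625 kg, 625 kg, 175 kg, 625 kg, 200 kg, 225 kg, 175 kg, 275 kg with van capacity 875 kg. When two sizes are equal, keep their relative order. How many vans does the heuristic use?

4

Sorted descending: 625, 625, 625, 275, 225, 200, 175, 175.
  625 → van 1 (new)  [load 625/875]
  625 → van 2 (new)  [load 625/875]
  625 → van 3 (new)  [load 625/875]
  275 → van 4 (new)  [load 275/875]
  225 → van 1  [load 850/875]
  200 → van 2  [load 825/875]
  175 → van 3  [load 800/875]
  175 → van 4  [load 450/875]
4 vans opened.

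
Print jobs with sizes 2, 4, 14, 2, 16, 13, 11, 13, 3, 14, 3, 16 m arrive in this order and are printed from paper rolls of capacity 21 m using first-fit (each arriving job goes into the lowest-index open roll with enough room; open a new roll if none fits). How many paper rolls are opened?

7

  2 → roll 1 (new)  [load 2/21]
  4 → roll 1  [load 6/21]
  14 → roll 1  [load 20/21]
  2 → roll 2 (new)  [load 2/21]
  16 → roll 2  [load 18/21]
  13 → roll 3 (new)  [load 13/21]
  11 → roll 4 (new)  [load 11/21]
  13 → roll 5 (new)  [load 13/21]
  3 → roll 2  [load 21/21]
  14 → roll 6 (new)  [load 14/21]
  3 → roll 3  [load 16/21]
  16 → roll 7 (new)  [load 16/21]
7 paper rolls opened.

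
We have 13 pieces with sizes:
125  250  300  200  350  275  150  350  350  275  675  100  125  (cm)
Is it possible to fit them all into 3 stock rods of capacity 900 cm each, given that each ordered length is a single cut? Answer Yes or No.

No

Total = 3525 cm; ⌈3525/900⌉ = 4.
At least 4 stock rods are required, but only 3 are allowed.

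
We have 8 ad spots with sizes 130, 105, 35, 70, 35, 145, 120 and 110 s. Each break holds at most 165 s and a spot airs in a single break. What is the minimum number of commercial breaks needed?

6

Total = 145 + 130 + 120 + 110 + 105 + 70 + 35 + 35 = 750 s.
Lower bound: ⌈750/165⌉ = 5 commercial breaks.
A packing using 6 commercial breaks:
  break 1: 145 = 145
  break 2: 130 + 35 = 165
  break 3: 120 + 35 = 155
  break 4: 110 = 110
  break 5: 105 = 105
  break 6: 70 = 70
No arrangement into 5 commercial breaks stays within capacity, so 6 is optimal.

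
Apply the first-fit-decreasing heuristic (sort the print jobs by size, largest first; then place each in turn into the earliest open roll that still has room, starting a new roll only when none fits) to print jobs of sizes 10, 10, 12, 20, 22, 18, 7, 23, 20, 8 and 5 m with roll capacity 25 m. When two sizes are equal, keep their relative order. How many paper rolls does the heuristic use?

Sorted descending: 23, 22, 20, 20, 18, 12, 10, 10, 8, 7, 5.
  23 → roll 1 (new)  [load 23/25]
  22 → roll 2 (new)  [load 22/25]
  20 → roll 3 (new)  [load 20/25]
  20 → roll 4 (new)  [load 20/25]
  18 → roll 5 (new)  [load 18/25]
  12 → roll 6 (new)  [load 12/25]
  10 → roll 6  [load 22/25]
  10 → roll 7 (new)  [load 10/25]
  8 → roll 7  [load 18/25]
  7 → roll 5  [load 25/25]
  5 → roll 3  [load 25/25]
7 paper rolls opened.

7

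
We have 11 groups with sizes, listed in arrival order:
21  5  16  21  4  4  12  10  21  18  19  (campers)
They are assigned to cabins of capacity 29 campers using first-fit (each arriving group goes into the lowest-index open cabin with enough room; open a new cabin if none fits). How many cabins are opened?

  21 → cabin 1 (new)  [load 21/29]
  5 → cabin 1  [load 26/29]
  16 → cabin 2 (new)  [load 16/29]
  21 → cabin 3 (new)  [load 21/29]
  4 → cabin 2  [load 20/29]
  4 → cabin 2  [load 24/29]
  12 → cabin 4 (new)  [load 12/29]
  10 → cabin 4  [load 22/29]
  21 → cabin 5 (new)  [load 21/29]
  18 → cabin 6 (new)  [load 18/29]
  19 → cabin 7 (new)  [load 19/29]
7 cabins opened.

7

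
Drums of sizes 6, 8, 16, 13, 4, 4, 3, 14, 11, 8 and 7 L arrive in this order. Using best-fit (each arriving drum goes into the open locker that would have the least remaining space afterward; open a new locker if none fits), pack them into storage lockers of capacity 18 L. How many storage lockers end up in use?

  6 → locker 1 (new)  [load 6/18]
  8 → locker 1  [load 14/18]
  16 → locker 2 (new)  [load 16/18]
  13 → locker 3 (new)  [load 13/18]
  4 → locker 1  [load 18/18]
  4 → locker 3  [load 17/18]
  3 → locker 4 (new)  [load 3/18]
  14 → locker 4  [load 17/18]
  11 → locker 5 (new)  [load 11/18]
  8 → locker 6 (new)  [load 8/18]
  7 → locker 5  [load 18/18]
6 storage lockers opened.

6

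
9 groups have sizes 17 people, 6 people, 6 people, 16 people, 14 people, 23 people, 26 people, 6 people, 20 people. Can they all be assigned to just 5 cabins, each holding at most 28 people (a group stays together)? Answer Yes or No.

No

Total = 134 people; ⌈134/28⌉ = 5.
The bound of 5 does not rule out 5, but exhaustive search shows no assignment into 5 cabins of capacity 28 people exists — the minimum is 6.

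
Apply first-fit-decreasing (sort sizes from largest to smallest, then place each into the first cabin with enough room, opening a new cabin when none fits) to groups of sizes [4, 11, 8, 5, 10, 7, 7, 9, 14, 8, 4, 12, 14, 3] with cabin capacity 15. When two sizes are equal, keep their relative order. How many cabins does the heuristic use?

Sorted descending: 14, 14, 12, 11, 10, 9, 8, 8, 7, 7, 5, 4, 4, 3.
  14 → cabin 1 (new)  [load 14/15]
  14 → cabin 2 (new)  [load 14/15]
  12 → cabin 3 (new)  [load 12/15]
  11 → cabin 4 (new)  [load 11/15]
  10 → cabin 5 (new)  [load 10/15]
  9 → cabin 6 (new)  [load 9/15]
  8 → cabin 7 (new)  [load 8/15]
  8 → cabin 8 (new)  [load 8/15]
  7 → cabin 7  [load 15/15]
  7 → cabin 8  [load 15/15]
  5 → cabin 5  [load 15/15]
  4 → cabin 4  [load 15/15]
  4 → cabin 6  [load 13/15]
  3 → cabin 3  [load 15/15]
8 cabins opened.

8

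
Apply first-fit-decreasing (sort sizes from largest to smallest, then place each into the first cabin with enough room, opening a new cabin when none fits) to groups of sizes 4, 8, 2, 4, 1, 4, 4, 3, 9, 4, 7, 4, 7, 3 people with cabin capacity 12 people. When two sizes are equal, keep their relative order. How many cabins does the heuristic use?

6

Sorted descending: 9, 8, 7, 7, 4, 4, 4, 4, 4, 4, 3, 3, 2, 1.
  9 → cabin 1 (new)  [load 9/12]
  8 → cabin 2 (new)  [load 8/12]
  7 → cabin 3 (new)  [load 7/12]
  7 → cabin 4 (new)  [load 7/12]
  4 → cabin 2  [load 12/12]
  4 → cabin 3  [load 11/12]
  4 → cabin 4  [load 11/12]
  4 → cabin 5 (new)  [load 4/12]
  4 → cabin 5  [load 8/12]
  4 → cabin 5  [load 12/12]
  3 → cabin 1  [load 12/12]
  3 → cabin 6 (new)  [load 3/12]
  2 → cabin 6  [load 5/12]
  1 → cabin 3  [load 12/12]
6 cabins opened.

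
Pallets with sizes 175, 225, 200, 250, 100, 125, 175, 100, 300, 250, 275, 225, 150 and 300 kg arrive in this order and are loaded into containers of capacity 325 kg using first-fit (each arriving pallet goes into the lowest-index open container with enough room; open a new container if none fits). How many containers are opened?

  175 → container 1 (new)  [load 175/325]
  225 → container 2 (new)  [load 225/325]
  200 → container 3 (new)  [load 200/325]
  250 → container 4 (new)  [load 250/325]
  100 → container 1  [load 275/325]
  125 → container 3  [load 325/325]
  175 → container 5 (new)  [load 175/325]
  100 → container 2  [load 325/325]
  300 → container 6 (new)  [load 300/325]
  250 → container 7 (new)  [load 250/325]
  275 → container 8 (new)  [load 275/325]
  225 → container 9 (new)  [load 225/325]
  150 → container 5  [load 325/325]
  300 → container 10 (new)  [load 300/325]
10 containers opened.

10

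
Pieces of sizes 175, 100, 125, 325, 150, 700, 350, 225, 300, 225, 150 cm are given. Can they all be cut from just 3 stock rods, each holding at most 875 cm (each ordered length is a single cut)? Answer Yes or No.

No

Total = 2825 cm; ⌈2825/875⌉ = 4.
At least 4 stock rods are required, but only 3 are allowed.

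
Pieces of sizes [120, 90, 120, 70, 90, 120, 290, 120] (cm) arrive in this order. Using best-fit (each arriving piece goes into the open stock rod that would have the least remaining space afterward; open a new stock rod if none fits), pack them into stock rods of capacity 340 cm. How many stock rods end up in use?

  120 → stock rod 1 (new)  [load 120/340]
  90 → stock rod 1  [load 210/340]
  120 → stock rod 1  [load 330/340]
  70 → stock rod 2 (new)  [load 70/340]
  90 → stock rod 2  [load 160/340]
  120 → stock rod 2  [load 280/340]
  290 → stock rod 3 (new)  [load 290/340]
  120 → stock rod 4 (new)  [load 120/340]
4 stock rods opened.

4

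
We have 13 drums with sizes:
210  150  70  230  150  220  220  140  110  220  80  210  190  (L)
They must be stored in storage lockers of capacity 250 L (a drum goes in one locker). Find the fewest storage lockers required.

10

Total = 230 + 220 + 220 + 220 + 210 + 210 + 190 + 150 + 150 + 140 + 110 + 80 + 70 = 2200 L.
Lower bound: ⌈2200/250⌉ = 9 storage lockers.
Also, 10 drums each exceed 125 L, and no two of those can share a locker, so at least 10 storage lockers are needed.
A packing using 10 storage lockers:
  locker 1: 230 = 230
  locker 2: 220 = 220
  locker 3: 220 = 220
  locker 4: 220 = 220
  locker 5: 210 = 210
  locker 6: 210 = 210
  locker 7: 190 = 190
  locker 8: 150 + 80 = 230
  locker 9: 150 + 70 = 220
  locker 10: 140 + 110 = 250
This matches the lower bound, so 10 is optimal.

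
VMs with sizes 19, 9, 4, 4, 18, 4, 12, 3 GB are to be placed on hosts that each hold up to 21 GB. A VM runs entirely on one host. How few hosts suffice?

Total = 19 + 18 + 12 + 9 + 4 + 4 + 4 + 3 = 73 GB.
Lower bound: ⌈73/21⌉ = 4 hosts.
A packing using 4 hosts:
  host 1: 19 = 19
  host 2: 18 + 3 = 21
  host 3: 12 + 9 = 21
  host 4: 4 + 4 + 4 = 12
This matches the lower bound, so 4 is optimal.

4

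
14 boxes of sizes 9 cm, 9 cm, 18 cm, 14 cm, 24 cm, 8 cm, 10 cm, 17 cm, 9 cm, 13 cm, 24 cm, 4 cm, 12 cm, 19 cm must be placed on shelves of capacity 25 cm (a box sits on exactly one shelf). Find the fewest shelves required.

9

Total = 24 + 24 + 19 + 18 + 17 + 14 + 13 + 12 + 10 + 9 + 9 + 9 + 8 + 4 = 190 cm.
Lower bound: ⌈190/25⌉ = 8 shelves.
A packing using 9 shelves:
  shelf 1: 24 = 24
  shelf 2: 24 = 24
  shelf 3: 19 + 4 = 23
  shelf 4: 18 = 18
  shelf 5: 17 + 8 = 25
  shelf 6: 14 + 10 = 24
  shelf 7: 13 + 12 = 25
  shelf 8: 9 + 9 = 18
  shelf 9: 9 = 9
No arrangement into 8 shelves stays within capacity, so 9 is optimal.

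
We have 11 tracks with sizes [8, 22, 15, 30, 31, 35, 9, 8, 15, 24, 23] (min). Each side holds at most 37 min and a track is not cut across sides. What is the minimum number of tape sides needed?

7

Total = 35 + 31 + 30 + 24 + 23 + 22 + 15 + 15 + 9 + 8 + 8 = 220 min.
Lower bound: ⌈220/37⌉ = 6 tape sides.
A packing using 7 tape sides:
  side 1: 35 = 35
  side 2: 31 = 31
  side 3: 30 = 30
  side 4: 24 + 9 = 33
  side 5: 23 + 8 = 31
  side 6: 22 + 15 = 37
  side 7: 15 + 8 = 23
No arrangement into 6 tape sides stays within capacity, so 7 is optimal.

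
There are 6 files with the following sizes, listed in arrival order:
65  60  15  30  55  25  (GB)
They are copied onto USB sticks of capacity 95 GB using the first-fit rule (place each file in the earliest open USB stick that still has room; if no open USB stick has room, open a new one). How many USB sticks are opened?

3

  65 → USB stick 1 (new)  [load 65/95]
  60 → USB stick 2 (new)  [load 60/95]
  15 → USB stick 1  [load 80/95]
  30 → USB stick 2  [load 90/95]
  55 → USB stick 3 (new)  [load 55/95]
  25 → USB stick 3  [load 80/95]
3 USB sticks opened.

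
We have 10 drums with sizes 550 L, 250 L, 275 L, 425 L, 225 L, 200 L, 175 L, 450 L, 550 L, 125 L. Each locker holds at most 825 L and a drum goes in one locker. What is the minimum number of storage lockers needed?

Total = 550 + 550 + 450 + 425 + 275 + 250 + 225 + 200 + 175 + 125 = 3225 L.
Lower bound: ⌈3225/825⌉ = 4 storage lockers.
A packing using 4 storage lockers:
  locker 1: 550 + 275 = 825
  locker 2: 550 + 250 = 800
  locker 3: 450 + 225 + 125 = 800
  locker 4: 425 + 200 + 175 = 800
This matches the lower bound, so 4 is optimal.

4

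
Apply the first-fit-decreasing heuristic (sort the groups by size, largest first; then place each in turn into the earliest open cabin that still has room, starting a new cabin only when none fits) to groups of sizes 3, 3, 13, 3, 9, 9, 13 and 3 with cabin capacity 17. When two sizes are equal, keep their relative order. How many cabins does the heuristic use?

Sorted descending: 13, 13, 9, 9, 3, 3, 3, 3.
  13 → cabin 1 (new)  [load 13/17]
  13 → cabin 2 (new)  [load 13/17]
  9 → cabin 3 (new)  [load 9/17]
  9 → cabin 4 (new)  [load 9/17]
  3 → cabin 1  [load 16/17]
  3 → cabin 2  [load 16/17]
  3 → cabin 3  [load 12/17]
  3 → cabin 3  [load 15/17]
4 cabins opened.

4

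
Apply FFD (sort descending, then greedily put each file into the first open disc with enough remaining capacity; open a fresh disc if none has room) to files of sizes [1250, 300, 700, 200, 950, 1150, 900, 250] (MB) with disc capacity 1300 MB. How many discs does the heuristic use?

Sorted descending: 1250, 1150, 950, 900, 700, 300, 250, 200.
  1250 → disc 1 (new)  [load 1250/1300]
  1150 → disc 2 (new)  [load 1150/1300]
  950 → disc 3 (new)  [load 950/1300]
  900 → disc 4 (new)  [load 900/1300]
  700 → disc 5 (new)  [load 700/1300]
  300 → disc 3  [load 1250/1300]
  250 → disc 4  [load 1150/1300]
  200 → disc 5  [load 900/1300]
5 discs opened.

5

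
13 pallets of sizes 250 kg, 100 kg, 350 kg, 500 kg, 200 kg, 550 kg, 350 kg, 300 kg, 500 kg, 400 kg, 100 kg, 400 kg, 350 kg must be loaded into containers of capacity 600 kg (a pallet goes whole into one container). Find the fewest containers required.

Total = 550 + 500 + 500 + 400 + 400 + 350 + 350 + 350 + 300 + 250 + 200 + 100 + 100 = 4350 kg.
Lower bound: ⌈4350/600⌉ = 8 containers.
A packing using 9 containers:
  container 1: 550 = 550
  container 2: 500 + 100 = 600
  container 3: 500 + 100 = 600
  container 4: 400 + 200 = 600
  container 5: 400 = 400
  container 6: 350 + 250 = 600
  container 7: 350 = 350
  container 8: 350 = 350
  container 9: 300 = 300
No arrangement into 8 containers stays within capacity, so 9 is optimal.

9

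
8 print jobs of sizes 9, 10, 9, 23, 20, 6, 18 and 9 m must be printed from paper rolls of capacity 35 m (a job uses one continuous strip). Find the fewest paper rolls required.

4

Total = 23 + 20 + 18 + 10 + 9 + 9 + 9 + 6 = 104 m.
Lower bound: ⌈104/35⌉ = 3 paper rolls.
A packing using 4 paper rolls:
  roll 1: 23 + 10 = 33
  roll 2: 20 + 9 + 6 = 35
  roll 3: 18 + 9 = 27
  roll 4: 9 = 9
No arrangement into 3 paper rolls stays within capacity, so 4 is optimal.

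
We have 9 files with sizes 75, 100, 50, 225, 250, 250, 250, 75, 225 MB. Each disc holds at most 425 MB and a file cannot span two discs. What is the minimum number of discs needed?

Total = 250 + 250 + 250 + 225 + 225 + 100 + 75 + 75 + 50 = 1500 MB.
Lower bound: ⌈1500/425⌉ = 4 discs.
Also, 5 files each exceed 425/2 MB, and no two of those can share a disc, so at least 5 discs are needed.
A packing using 5 discs:
  disc 1: 250 + 100 + 75 = 425
  disc 2: 250 + 75 + 50 = 375
  disc 3: 250 = 250
  disc 4: 225 = 225
  disc 5: 225 = 225
This matches the lower bound, so 5 is optimal.

5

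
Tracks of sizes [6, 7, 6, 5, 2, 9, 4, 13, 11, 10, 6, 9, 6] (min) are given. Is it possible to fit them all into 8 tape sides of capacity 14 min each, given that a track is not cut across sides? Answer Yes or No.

Yes

A valid assignment using 8 tape sides:
  side 1: 13 = 13
  side 2: 11 + 2 = 13
  side 3: 10 + 4 = 14
  side 4: 9 + 5 = 14
  side 5: 9 = 9
  side 6: 7 + 6 = 13
  side 7: 6 + 6 = 12
  side 8: 6 = 6
Every load is within 14 min, so 8 tape sides suffice.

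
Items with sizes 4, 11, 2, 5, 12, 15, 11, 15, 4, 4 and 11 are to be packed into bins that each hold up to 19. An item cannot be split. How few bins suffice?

Total = 15 + 15 + 12 + 11 + 11 + 11 + 5 + 4 + 4 + 4 + 2 = 94.
Lower bound: ⌈94/19⌉ = 5 bins.
Also, 6 items each exceed 19/2, and no two of those can share a bin, so at least 6 bins are needed.
A packing using 6 bins:
  bin 1: 15 + 4 = 19
  bin 2: 15 + 4 = 19
  bin 3: 12 + 5 + 2 = 19
  bin 4: 11 + 4 = 15
  bin 5: 11 = 11
  bin 6: 11 = 11
This matches the lower bound, so 6 is optimal.

6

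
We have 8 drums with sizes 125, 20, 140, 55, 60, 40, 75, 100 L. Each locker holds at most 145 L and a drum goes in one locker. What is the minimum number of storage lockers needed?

Total = 140 + 125 + 100 + 75 + 60 + 55 + 40 + 20 = 615 L.
Lower bound: ⌈615/145⌉ = 5 storage lockers.
A packing using 5 storage lockers:
  locker 1: 140 = 140
  locker 2: 125 + 20 = 145
  locker 3: 100 + 40 = 140
  locker 4: 75 + 60 = 135
  locker 5: 55 = 55
This matches the lower bound, so 5 is optimal.

5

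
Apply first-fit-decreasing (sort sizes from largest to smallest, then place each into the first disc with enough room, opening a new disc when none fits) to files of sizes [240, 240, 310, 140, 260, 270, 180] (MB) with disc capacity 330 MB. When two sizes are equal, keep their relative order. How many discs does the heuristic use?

6

Sorted descending: 310, 270, 260, 240, 240, 180, 140.
  310 → disc 1 (new)  [load 310/330]
  270 → disc 2 (new)  [load 270/330]
  260 → disc 3 (new)  [load 260/330]
  240 → disc 4 (new)  [load 240/330]
  240 → disc 5 (new)  [load 240/330]
  180 → disc 6 (new)  [load 180/330]
  140 → disc 6  [load 320/330]
6 discs opened.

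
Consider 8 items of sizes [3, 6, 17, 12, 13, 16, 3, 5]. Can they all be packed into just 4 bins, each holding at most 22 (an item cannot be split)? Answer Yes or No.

Yes

A valid assignment using 4 bins:
  bin 1: 17 + 5 = 22
  bin 2: 16 + 6 = 22
  bin 3: 13 + 3 + 3 = 19
  bin 4: 12 = 12
Every load is within 22, so 4 bins suffice.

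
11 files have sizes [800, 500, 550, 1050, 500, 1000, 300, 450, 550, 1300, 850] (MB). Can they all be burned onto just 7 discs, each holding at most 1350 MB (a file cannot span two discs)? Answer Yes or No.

A valid assignment using 7 discs:
  disc 1: 1300 = 1300
  disc 2: 1050 + 300 = 1350
  disc 3: 1000 = 1000
  disc 4: 850 + 500 = 1350
  disc 5: 800 + 550 = 1350
  disc 6: 550 + 500 = 1050
  disc 7: 450 = 450
Every load is within 1350 MB, so 7 discs suffice.

Yes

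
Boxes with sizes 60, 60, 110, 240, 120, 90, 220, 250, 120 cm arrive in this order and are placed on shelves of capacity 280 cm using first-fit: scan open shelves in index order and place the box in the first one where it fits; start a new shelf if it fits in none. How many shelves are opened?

  60 → shelf 1 (new)  [load 60/280]
  60 → shelf 1  [load 120/280]
  110 → shelf 1  [load 230/280]
  240 → shelf 2 (new)  [load 240/280]
  120 → shelf 3 (new)  [load 120/280]
  90 → shelf 3  [load 210/280]
  220 → shelf 4 (new)  [load 220/280]
  250 → shelf 5 (new)  [load 250/280]
  120 → shelf 6 (new)  [load 120/280]
6 shelves opened.

6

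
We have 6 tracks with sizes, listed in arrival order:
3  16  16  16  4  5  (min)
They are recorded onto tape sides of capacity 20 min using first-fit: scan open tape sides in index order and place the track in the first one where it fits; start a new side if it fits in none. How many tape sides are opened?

4

  3 → side 1 (new)  [load 3/20]
  16 → side 1  [load 19/20]
  16 → side 2 (new)  [load 16/20]
  16 → side 3 (new)  [load 16/20]
  4 → side 2  [load 20/20]
  5 → side 4 (new)  [load 5/20]
4 tape sides opened.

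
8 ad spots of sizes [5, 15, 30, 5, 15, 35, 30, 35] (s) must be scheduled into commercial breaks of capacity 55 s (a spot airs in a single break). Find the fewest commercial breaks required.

4

Total = 35 + 35 + 30 + 30 + 15 + 15 + 5 + 5 = 170 s.
Lower bound: ⌈170/55⌉ = 4 commercial breaks.
A packing using 4 commercial breaks:
  break 1: 35 + 15 + 5 = 55
  break 2: 35 + 15 + 5 = 55
  break 3: 30 = 30
  break 4: 30 = 30
This matches the lower bound, so 4 is optimal.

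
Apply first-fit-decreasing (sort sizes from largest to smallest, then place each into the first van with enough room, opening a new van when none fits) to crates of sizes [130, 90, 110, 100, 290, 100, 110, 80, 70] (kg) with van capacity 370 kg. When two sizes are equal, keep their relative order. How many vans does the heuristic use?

3

Sorted descending: 290, 130, 110, 110, 100, 100, 90, 80, 70.
  290 → van 1 (new)  [load 290/370]
  130 → van 2 (new)  [load 130/370]
  110 → van 2  [load 240/370]
  110 → van 2  [load 350/370]
  100 → van 3 (new)  [load 100/370]
  100 → van 3  [load 200/370]
  90 → van 3  [load 290/370]
  80 → van 1  [load 370/370]
  70 → van 3  [load 360/370]
3 vans opened.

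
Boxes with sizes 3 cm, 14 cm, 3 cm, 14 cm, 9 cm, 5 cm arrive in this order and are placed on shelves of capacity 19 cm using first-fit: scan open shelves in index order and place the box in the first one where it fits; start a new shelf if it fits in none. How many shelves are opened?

3

  3 → shelf 1 (new)  [load 3/19]
  14 → shelf 1  [load 17/19]
  3 → shelf 2 (new)  [load 3/19]
  14 → shelf 2  [load 17/19]
  9 → shelf 3 (new)  [load 9/19]
  5 → shelf 3  [load 14/19]
3 shelves opened.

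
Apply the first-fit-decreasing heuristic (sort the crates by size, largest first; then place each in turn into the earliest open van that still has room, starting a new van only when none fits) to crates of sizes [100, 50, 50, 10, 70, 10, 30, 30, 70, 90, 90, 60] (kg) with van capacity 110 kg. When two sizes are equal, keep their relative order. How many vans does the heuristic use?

Sorted descending: 100, 90, 90, 70, 70, 60, 50, 50, 30, 30, 10, 10.
  100 → van 1 (new)  [load 100/110]
  90 → van 2 (new)  [load 90/110]
  90 → van 3 (new)  [load 90/110]
  70 → van 4 (new)  [load 70/110]
  70 → van 5 (new)  [load 70/110]
  60 → van 6 (new)  [load 60/110]
  50 → van 6  [load 110/110]
  50 → van 7 (new)  [load 50/110]
  30 → van 4  [load 100/110]
  30 → van 5  [load 100/110]
  10 → van 1  [load 110/110]
  10 → van 2  [load 100/110]
7 vans opened.

7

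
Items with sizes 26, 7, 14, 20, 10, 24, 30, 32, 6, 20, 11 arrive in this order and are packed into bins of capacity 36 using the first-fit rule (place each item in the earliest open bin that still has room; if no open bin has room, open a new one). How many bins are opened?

6

  26 → bin 1 (new)  [load 26/36]
  7 → bin 1  [load 33/36]
  14 → bin 2 (new)  [load 14/36]
  20 → bin 2  [load 34/36]
  10 → bin 3 (new)  [load 10/36]
  24 → bin 3  [load 34/36]
  30 → bin 4 (new)  [load 30/36]
  32 → bin 5 (new)  [load 32/36]
  6 → bin 4  [load 36/36]
  20 → bin 6 (new)  [load 20/36]
  11 → bin 6  [load 31/36]
6 bins opened.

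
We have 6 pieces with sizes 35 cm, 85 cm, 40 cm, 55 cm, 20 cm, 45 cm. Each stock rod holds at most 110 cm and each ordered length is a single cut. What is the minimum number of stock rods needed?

3

Total = 85 + 55 + 45 + 40 + 35 + 20 = 280 cm.
Lower bound: ⌈280/110⌉ = 3 stock rods.
A packing using 3 stock rods:
  stock rod 1: 85 + 20 = 105
  stock rod 2: 55 + 45 = 100
  stock rod 3: 40 + 35 = 75
This matches the lower bound, so 3 is optimal.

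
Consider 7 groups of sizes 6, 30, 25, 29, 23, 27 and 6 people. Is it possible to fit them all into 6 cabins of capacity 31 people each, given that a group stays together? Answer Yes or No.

A valid assignment using 5 cabins:
  cabin 1: 30 = 30
  cabin 2: 29 = 29
  cabin 3: 27 = 27
  cabin 4: 25 + 6 = 31
  cabin 5: 23 + 6 = 29
That uses only 5 ≤ 6, so 6 cabins are enough.

Yes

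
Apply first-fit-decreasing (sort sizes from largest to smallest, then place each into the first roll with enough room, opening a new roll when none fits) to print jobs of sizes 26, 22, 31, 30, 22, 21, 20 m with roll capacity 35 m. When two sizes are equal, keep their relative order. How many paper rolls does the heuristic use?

Sorted descending: 31, 30, 26, 22, 22, 21, 20.
  31 → roll 1 (new)  [load 31/35]
  30 → roll 2 (new)  [load 30/35]
  26 → roll 3 (new)  [load 26/35]
  22 → roll 4 (new)  [load 22/35]
  22 → roll 5 (new)  [load 22/35]
  21 → roll 6 (new)  [load 21/35]
  20 → roll 7 (new)  [load 20/35]
7 paper rolls opened.

7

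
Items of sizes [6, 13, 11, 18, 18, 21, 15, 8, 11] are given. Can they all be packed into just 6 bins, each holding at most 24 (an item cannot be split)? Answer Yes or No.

A valid assignment using 6 bins:
  bin 1: 21 = 21
  bin 2: 18 + 6 = 24
  bin 3: 18 = 18
  bin 4: 15 + 8 = 23
  bin 5: 13 + 11 = 24
  bin 6: 11 = 11
Every load is within 24, so 6 bins suffice.

Yes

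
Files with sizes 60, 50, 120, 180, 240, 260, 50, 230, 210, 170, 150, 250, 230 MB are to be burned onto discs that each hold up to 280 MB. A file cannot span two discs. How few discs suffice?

Total = 260 + 250 + 240 + 230 + 230 + 210 + 180 + 170 + 150 + 120 + 60 + 50 + 50 = 2200 MB.
Lower bound: ⌈2200/280⌉ = 8 discs.
Also, 9 files each exceed 140 MB, and no two of those can share a disc, so at least 9 discs are needed.
A packing using 9 discs:
  disc 1: 260 = 260
  disc 2: 250 = 250
  disc 3: 240 = 240
  disc 4: 230 + 50 = 280
  disc 5: 230 + 50 = 280
  disc 6: 210 + 60 = 270
  disc 7: 180 = 180
  disc 8: 170 = 170
  disc 9: 150 + 120 = 270
This matches the lower bound, so 9 is optimal.

9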